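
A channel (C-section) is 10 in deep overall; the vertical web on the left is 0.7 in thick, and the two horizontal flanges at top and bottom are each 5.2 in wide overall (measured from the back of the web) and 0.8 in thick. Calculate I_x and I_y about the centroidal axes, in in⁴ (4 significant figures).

I_x ≈ 211.1 in⁴, I_y ≈ 36.43 in⁴

Split into non-overlapping primitives; take the origin at the lower-left of the bounding box.
Web: 0.7 × 10, A = 7 in², y = 5 in, Ī = 58.3333 in⁴.
Top flange (beyond web): 4.5 × 0.8, A = 3.6 in², y = 9.6 in, Ī = 0.192 in⁴.
Bottom flange (beyond web): 4.5 × 0.8, A = 3.6 in², y = 0.4 in, Ī = 0.192 in⁴.
By symmetry the centroid is at mid-height, ȳ = 5 in.
Transfer each piece to the centroidal x-axis using Ī + A·d² with d = y − 5:
  web: d = 0 in → contributes +58.3333 in⁴
  top flange (beyond web): d = 4.6 in → contributes +76.368 in⁴
  bottom flange (beyond web): d = -4.6 in → contributes +76.368 in⁴
Total I = 211.069 in⁴.
For the y-axis: x̄ = 1.66831 in.
Repeating about the centroidal y-axis gives I_y = 36.4291 in⁴.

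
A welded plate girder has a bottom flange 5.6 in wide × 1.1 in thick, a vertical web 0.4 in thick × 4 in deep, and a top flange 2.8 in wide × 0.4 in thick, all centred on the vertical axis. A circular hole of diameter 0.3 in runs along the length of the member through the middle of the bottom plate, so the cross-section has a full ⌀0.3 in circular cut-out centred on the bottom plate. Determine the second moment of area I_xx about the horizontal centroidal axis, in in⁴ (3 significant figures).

I_xx ≈ 28.4 in⁴

Split into non-overlapping primitives; take the origin at the lower-left of the bounding box.
Bottom plate: 5.6 × 1.1, A = 6.16 in², y = 0.55 in, Ī = 0.62113 in⁴.
Web plate: 0.4 × 4, A = 1.6 in², y = 3.1 in, Ī = 2.1333 in⁴.
Top plate: 2.8 × 0.4, A = 1.12 in², y = 5.3 in, Ī = 0.014933 in⁴.
Hole (subtracted): ⌀0.3, A = 0.070686 in², y = 0.55 in, Ī = 0.00039761 in⁴.
Centroid: ȳ = ΣA·y / ΣA = 1.6171 in.
Transfer each piece to the horizontal centroidal axis using Ī + A·d² with d = y − 1.6171:
  bottom plate: d = -1.0671 in → contributes +7.6349 in⁴
  web plate: d = 1.4829 in → contributes +5.6519 in⁴
  top plate: d = 3.6829 in → contributes +15.207 in⁴
  hole: d = -1.0671 in → contributes −0.080881 in⁴
Total I = 28.413 in⁴.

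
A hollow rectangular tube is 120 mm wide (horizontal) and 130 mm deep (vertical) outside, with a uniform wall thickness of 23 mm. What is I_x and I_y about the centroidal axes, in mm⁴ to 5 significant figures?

Treat the section as a set of non-overlapping primitives; coordinates are from the bounding-box lower-left.
Outer rectangle: 120 × 130, A = 15 600 mm², y = 65 mm, Ī = 21 970 000 mm⁴.
Inner void (subtracted): 74 × 84, A = 6 216 mm², y = 65 mm, Ī = 3 655 008 mm⁴.
By symmetry the centroid is at mid-height, ȳ = 65 mm.
All pieces are centred on the centroidal x-axis, so I = ΣĪ (holes subtracted) = 18 314 992 mm⁴.
Repeating about the centroidal y-axis gives I_y = 15 883 432 mm⁴.

I_x ≈ 1.8315 × 10⁷ mm⁴, I_y ≈ 1.5883 × 10⁷ mm⁴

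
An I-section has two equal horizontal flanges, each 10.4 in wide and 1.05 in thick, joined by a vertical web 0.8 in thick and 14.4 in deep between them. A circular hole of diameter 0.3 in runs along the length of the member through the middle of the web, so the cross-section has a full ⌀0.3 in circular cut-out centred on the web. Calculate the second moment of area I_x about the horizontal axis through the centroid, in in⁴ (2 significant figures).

Decompose the section into non-overlapping parts with the origin at the bottom-left of its bounding rectangle.
Bottom flange: 10.4 × 1.05, A = 10.92 in², y = 0.525 in, Ī = 1.003 in⁴.
Web: 0.8 × 14.4, A = 11.52 in², y = 8.25 in, Ī = 199.1 in⁴.
Top flange: 10.4 × 1.05, A = 10.92 in², y = 15.98 in, Ī = 1.003 in⁴.
Hole (subtracted): ⌀0.3, A = 0.07069 in², y = 8.25 in, Ī = 0.0003976 in⁴.
By symmetry the centroid is at mid-height, ȳ = 8.25 in.
Transfer each piece to the horizontal axis through the centroid using Ī + A·d² with d = y − 8.25:
  bottom flange: d = -7.725 in → contributes +652.7 in⁴
  web: d = 0 in → contributes +199.1 in⁴
  top flange: d = 7.725 in → contributes +652.7 in⁴
  hole: d = 0 in → contributes −0.0003976 in⁴
Total I = 1 504 in⁴.

I_x ≈ 1500 in⁴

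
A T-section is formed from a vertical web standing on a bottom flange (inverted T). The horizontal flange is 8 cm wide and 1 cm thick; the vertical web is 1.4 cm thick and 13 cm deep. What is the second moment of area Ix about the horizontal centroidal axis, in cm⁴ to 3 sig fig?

Split into non-overlapping primitives; take the origin at the lower-left of the bounding box.
Flange: 8 × 1, A = 8 cm², y = 0.5 cm, Ī = 0.66667 cm⁴.
Web: 1.4 × 13, A = 18.2 cm², y = 7.5 cm, Ī = 256.32 cm⁴.
Centroid: ȳ = ΣA·y / ΣA = 5.3626 cm.
Transfer each piece to the horizontal centroidal axis using Ī + A·d² with d = y − 5.3626:
  flange: d = -4.8626 cm → contributes +189.83 cm⁴
  web: d = 2.1374 cm → contributes +339.46 cm⁴
Total I = 529.29 cm⁴.

Ix ≈ 529 cm⁴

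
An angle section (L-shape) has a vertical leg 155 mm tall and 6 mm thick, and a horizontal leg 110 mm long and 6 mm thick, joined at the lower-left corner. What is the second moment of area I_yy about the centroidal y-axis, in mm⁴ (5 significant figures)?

I_yy ≈ 1.6949 × 10⁶ mm⁴

Decompose the section into non-overlapping parts with the origin at the bottom-left of its bounding rectangle.
Vertical leg: 6 × 155, A = 930 mm², x = 3 mm, Ī = 2 790 mm⁴.
Horizontal leg (remainder): 104 × 6, A = 624 mm², x = 58 mm, Ī = 562 432 mm⁴.
Centroid: x̄ = ΣA·x / ΣA = 25.08494 mm.
Transfer each piece to the centroidal y-axis using Ī + A·d² with d = x − 25.08494:
  vertical leg: d = -22.08494 mm → contributes +456392.5 mm⁴
  horizontal leg (remainder): d = 32.91506 mm → contributes +1 238 474 mm⁴
Total I = 1 694 867 mm⁴.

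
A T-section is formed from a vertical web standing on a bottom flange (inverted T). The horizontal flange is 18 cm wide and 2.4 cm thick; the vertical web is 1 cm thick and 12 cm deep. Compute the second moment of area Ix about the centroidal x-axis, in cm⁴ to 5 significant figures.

Decompose the section into non-overlapping parts with the origin at the bottom-left of its bounding rectangle.
Flange: 18 × 2.4, A = 43.2 cm², y = 1.2 cm, Ī = 20.736 cm⁴.
Web: 1 × 12, A = 12 cm², y = 8.4 cm, Ī = 144 cm⁴.
Centroid: ȳ = ΣA·y / ΣA = 2.765217 cm.
Transfer each piece to the centroidal x-axis using Ī + A·d² with d = y − 2.765217:
  flange: d = -1.565217 cm → contributes +126.5719 cm⁴
  web: d = 5.634783 cm → contributes +525.0093 cm⁴
Total I = 651.5812 cm⁴.

Ix ≈ 651.58 cm⁴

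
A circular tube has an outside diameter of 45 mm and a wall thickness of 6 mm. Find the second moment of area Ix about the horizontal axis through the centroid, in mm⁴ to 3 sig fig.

Ix ≈ 1.43 × 10⁵ mm⁴

Treat the section as a set of non-overlapping primitives; coordinates are from the bounding-box lower-left.
Outer circle: ⌀45, A = 1590.4 mm², y = 22.5 mm, Ī = 201 289 mm⁴.
Bore (subtracted): ⌀33, A = 855.3 mm², y = 22.5 mm, Ī = 58 214 mm⁴.
By symmetry the centroid is at mid-height, ȳ = 22.5 mm.
All pieces are centred on the horizontal axis through the centroid, so I = ΣĪ (holes subtracted) = 143 075 mm⁴.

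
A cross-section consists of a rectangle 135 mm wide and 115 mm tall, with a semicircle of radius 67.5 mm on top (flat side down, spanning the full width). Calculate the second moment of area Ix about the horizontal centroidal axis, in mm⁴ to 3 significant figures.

Break the section into simple shapes (no overlaps), measuring from the bottom-left corner of the bounding box.
Rectangular body: 135 × 115, A = 15 525 mm², y = 57.5 mm, Ī = 17 109 844 mm⁴.
Semicircular cap: semicircle r = 67.5, A = 7156.9 mm², y = 143.65 mm, Ī = 2 278 490 mm⁴.
Centroid: ȳ = ΣA·y / ΣA = 84.683 mm.
Transfer each piece to the horizontal centroidal axis using Ī + A·d² with d = y − 84.683:
  rectangular body: d = -27.183 mm → contributes +28 581 215 mm⁴
  semicircular cap: d = 58.965 mm → contributes +27 162 451 mm⁴
Total I = 55 743 665 mm⁴.

Ix ≈ 5.57 × 10⁷ mm⁴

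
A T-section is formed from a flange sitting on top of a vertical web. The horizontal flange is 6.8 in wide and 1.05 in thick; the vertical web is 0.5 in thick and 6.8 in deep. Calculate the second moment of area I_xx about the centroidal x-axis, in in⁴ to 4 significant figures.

I_xx ≈ 49.24 in⁴

Decompose the section into non-overlapping parts with the origin at the bottom-left of its bounding rectangle.
Flange: 6.8 × 1.05, A = 7.14 in², y = 7.325 in, Ī = 0.655988 in⁴.
Web: 0.5 × 6.8, A = 3.4 in², y = 3.4 in, Ī = 13.1013 in⁴.
Centroid: ȳ = ΣA·y / ΣA = 6.05887 in.
Transfer each piece to the centroidal x-axis using Ī + A·d² with d = y − 6.05887:
  flange: d = 1.26613 in → contributes +12.102 in⁴
  web: d = -2.65887 in → contributes +37.138 in⁴
Total I = 49.24 in⁴.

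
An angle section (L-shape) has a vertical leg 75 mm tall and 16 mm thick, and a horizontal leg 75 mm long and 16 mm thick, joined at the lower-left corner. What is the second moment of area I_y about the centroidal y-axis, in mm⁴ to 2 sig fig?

Decompose the section into non-overlapping parts with the origin at the bottom-left of its bounding rectangle.
Vertical leg: 16 × 75, A = 1 200 mm², x = 8 mm, Ī = 25 600 mm⁴.
Horizontal leg (remainder): 59 × 16, A = 944 mm², x = 45.5 mm, Ī = 273 839 mm⁴.
Centroid: x̄ = ΣA·x / ΣA = 24.51 mm.
Transfer each piece to the centroidal y-axis using Ī + A·d² with d = x − 24.51:
  vertical leg: d = -16.51 mm → contributes +352 743 mm⁴
  horizontal leg (remainder): d = 20.99 mm → contributes +689 699 mm⁴
Total I = 1 042 442 mm⁴.

I_y ≈ 1.0 × 10⁶ mm⁴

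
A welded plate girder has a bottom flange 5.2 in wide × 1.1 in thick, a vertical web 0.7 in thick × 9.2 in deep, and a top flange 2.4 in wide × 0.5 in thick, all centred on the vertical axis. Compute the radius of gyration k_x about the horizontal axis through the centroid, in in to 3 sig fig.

k_x ≈ 3.71 in

Decompose the section into non-overlapping parts with the origin at the bottom-left of its bounding rectangle.
Bottom plate: 5.2 × 1.1, A = 5.72 in², y = 0.55 in, Ī = 0.57677 in⁴.
Web plate: 0.7 × 9.2, A = 6.44 in², y = 5.7 in, Ī = 45.423 in⁴.
Top plate: 2.4 × 0.5, A = 1.2 in², y = 10.55 in, Ī = 0.025 in⁴.
Centroid: ȳ = ΣA·y / ΣA = 3.9307 in.
Transfer each piece to the horizontal axis through the centroid using Ī + A·d² with d = y − 3.9307:
  bottom plate: d = -3.3807 in → contributes +65.951 in⁴
  web plate: d = 1.7693 in → contributes +65.584 in⁴
  top plate: d = 6.6193 in → contributes +52.603 in⁴
Total I = 184.14 in⁴.
Radius of gyration: k = √(I/A) = √(184.14 / 13.36) = 3.7125 in.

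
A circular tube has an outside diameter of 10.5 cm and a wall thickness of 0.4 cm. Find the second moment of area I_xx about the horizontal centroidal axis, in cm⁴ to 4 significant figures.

I_xx ≈ 162.1 cm⁴

Decompose the section into non-overlapping parts with the origin at the bottom-left of its bounding rectangle.
Outer circle: ⌀10.5, A = 86.5901 cm², y = 5.25 cm, Ī = 596.66 cm⁴.
Bore (subtracted): ⌀9.7, A = 73.8981 cm², y = 5.25 cm, Ī = 434.567 cm⁴.
By symmetry the centroid is at mid-height, ȳ = 5.25 cm.
All pieces are centred on the horizontal centroidal axis, so I = ΣĪ (holes subtracted) = 162.093 cm⁴.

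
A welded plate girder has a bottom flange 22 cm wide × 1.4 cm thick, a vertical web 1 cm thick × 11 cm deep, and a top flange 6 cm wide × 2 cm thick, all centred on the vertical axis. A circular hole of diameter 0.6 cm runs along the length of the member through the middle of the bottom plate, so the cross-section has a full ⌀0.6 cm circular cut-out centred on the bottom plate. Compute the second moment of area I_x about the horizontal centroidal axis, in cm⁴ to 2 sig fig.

I_x ≈ 1600 cm⁴

Treat the section as a set of non-overlapping primitives; coordinates are from the bounding-box lower-left.
Bottom plate: 22 × 1.4, A = 30.8 cm², y = 0.7 cm, Ī = 5.031 cm⁴.
Web plate: 1 × 11, A = 11 cm², y = 6.9 cm, Ī = 110.9 cm⁴.
Top plate: 6 × 2, A = 12 cm², y = 13.4 cm, Ī = 4 cm⁴.
Hole (subtracted): ⌀0.6, A = 0.2827 cm², y = 0.7 cm, Ī = 0.006362 cm⁴.
Centroid: ȳ = ΣA·y / ΣA = 4.822 cm.
Transfer each piece to the horizontal centroidal axis using Ī + A·d² with d = y − 4.822:
  bottom plate: d = -4.122 cm → contributes +528.4 cm⁴
  web plate: d = 2.078 cm → contributes +158.4 cm⁴
  top plate: d = 8.578 cm → contributes +887 cm⁴
  hole: d = -4.122 cm → contributes −4.811 cm⁴
Total I = 1 569 cm⁴.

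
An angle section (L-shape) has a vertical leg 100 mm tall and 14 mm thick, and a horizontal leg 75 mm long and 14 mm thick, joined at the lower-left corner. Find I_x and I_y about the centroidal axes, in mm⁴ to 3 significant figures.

Treat the section as a set of non-overlapping primitives; coordinates are from the bounding-box lower-left.
Vertical leg: 14 × 100, A = 1 400 mm², y = 50 mm, Ī = 1 166 667 mm⁴.
Horizontal leg (remainder): 61 × 14, A = 854 mm², y = 7 mm, Ī = 13 949 mm⁴.
Centroid: ȳ = ΣA·y / ΣA = 33.708 mm.
Transfer each piece to the centroidal x-axis using Ī + A·d² with d = y − 33.708:
  vertical leg: d = 16.292 mm → contributes +1 538 264 mm⁴
  horizontal leg (remainder): d = -26.708 mm → contributes +623 125 mm⁴
Total I = 2 161 389 mm⁴.
For the y-axis: x̄ = 21.208 mm.
Repeating about the centroidal y-axis gives I_y = 1 033 602 mm⁴.

I_x ≈ 2.16 × 10⁶ mm⁴, I_y ≈ 1.03 × 10⁶ mm⁴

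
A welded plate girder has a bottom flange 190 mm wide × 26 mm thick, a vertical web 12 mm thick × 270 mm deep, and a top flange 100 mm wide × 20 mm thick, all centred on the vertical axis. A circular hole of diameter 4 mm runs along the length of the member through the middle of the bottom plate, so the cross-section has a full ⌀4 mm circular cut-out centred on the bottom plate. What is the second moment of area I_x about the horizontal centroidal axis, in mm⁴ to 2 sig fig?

Split into non-overlapping primitives; take the origin at the lower-left of the bounding box.
Bottom plate: 190 × 26, A = 4 940 mm², y = 13 mm, Ī = 278 287 mm⁴.
Web plate: 12 × 270, A = 3 240 mm², y = 161 mm, Ī = 19 683 000 mm⁴.
Top plate: 100 × 20, A = 2 000 mm², y = 306 mm, Ī = 66 667 mm⁴.
Hole (subtracted): ⌀4, A = 12.57 mm², y = 13 mm, Ī = 12.57 mm⁴.
Centroid: ȳ = ΣA·y / ΣA = 117.8 mm.
Transfer each piece to the horizontal centroidal axis using Ī + A·d² with d = y − 117.8:
  bottom plate: d = -104.8 mm → contributes +54 531 750 mm⁴
  web plate: d = 43.2 mm → contributes +25 730 362 mm⁴
  top plate: d = 188.2 mm → contributes +70 907 149 mm⁴
  hole: d = -104.8 mm → contributes −138 023 mm⁴
Total I = 151 031 239 mm⁴.

I_x ≈ 1.5 × 10⁸ mm⁴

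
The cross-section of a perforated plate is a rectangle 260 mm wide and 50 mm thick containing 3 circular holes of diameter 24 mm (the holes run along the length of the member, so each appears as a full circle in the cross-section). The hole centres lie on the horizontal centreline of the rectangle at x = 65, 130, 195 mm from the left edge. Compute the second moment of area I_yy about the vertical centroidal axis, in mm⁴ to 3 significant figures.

Treat the section as a set of non-overlapping primitives; coordinates are from the bounding-box lower-left.
Plate: 260 × 50, A = 13 000 mm², x = 130 mm, Ī = 73 233 333 mm⁴.
Hole 1 (subtracted): ⌀24, A = 452.39 mm², x = 65 mm, Ī = 16 286 mm⁴.
Hole 2 (subtracted): ⌀24, A = 452.39 mm², x = 130 mm, Ī = 16 286 mm⁴.
Hole 3 (subtracted): ⌀24, A = 452.39 mm², x = 195 mm, Ī = 16 286 mm⁴.
By symmetry the centroid is at mid-width, x̄ = 130 mm.
Transfer each piece to the vertical centroidal axis using Ī + A·d² with d = x − 130:
  plate: d = 0 mm → contributes +73 233 333 mm⁴
  hole 1: d = -65 mm → contributes −1 927 631 mm⁴
  hole 2: d = 0 mm → contributes −16 286 mm⁴
  hole 3: d = 65 mm → contributes −1 927 631 mm⁴
Total I = 69 361 785 mm⁴.

I_yy ≈ 6.94 × 10⁷ mm⁴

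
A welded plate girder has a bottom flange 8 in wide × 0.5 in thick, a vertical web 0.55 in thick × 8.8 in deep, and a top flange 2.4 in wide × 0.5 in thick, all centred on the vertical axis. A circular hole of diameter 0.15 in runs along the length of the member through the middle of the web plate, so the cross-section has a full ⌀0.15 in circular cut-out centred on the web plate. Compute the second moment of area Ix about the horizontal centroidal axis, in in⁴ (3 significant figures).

Split into non-overlapping primitives; take the origin at the lower-left of the bounding box.
Bottom plate: 8 × 0.5, A = 4 in², y = 0.25 in, Ī = 0.083333 in⁴.
Web plate: 0.55 × 8.8, A = 4.84 in², y = 4.9 in, Ī = 31.234 in⁴.
Top plate: 2.4 × 0.5, A = 1.2 in², y = 9.55 in, Ī = 0.025 in⁴.
Hole (subtracted): ⌀0.15, A = 0.017671 in², y = 4.9 in, Ī = 0.00002485 in⁴.
Centroid: ȳ = ΣA·y / ΣA = 3.6009 in.
Transfer each piece to the horizontal centroidal axis using Ī + A·d² with d = y − 3.6009:
  bottom plate: d = -3.3509 in → contributes +44.997 in⁴
  web plate: d = 1.2991 in → contributes +39.402 in⁴
  top plate: d = 5.9491 in → contributes +42.495 in⁴
  hole: d = 1.2991 in → contributes −0.029848 in⁴
Total I = 126.87 in⁴.

Ix ≈ 127 in⁴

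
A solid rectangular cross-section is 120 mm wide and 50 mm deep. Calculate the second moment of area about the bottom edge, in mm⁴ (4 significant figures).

I_base ≈ 5.000 × 10⁶ mm⁴

The section: 120 × 50, A = 6 000 mm², y = 25 mm, Ī = 1 250 000 mm⁴.
Transfer it to a horizontal axis along the bottom face using Ī + A·d² with d = y − 0:
  the section: d = 25 mm → contributes +5 000 000 mm⁴
Total I = 5 000 000 mm⁴.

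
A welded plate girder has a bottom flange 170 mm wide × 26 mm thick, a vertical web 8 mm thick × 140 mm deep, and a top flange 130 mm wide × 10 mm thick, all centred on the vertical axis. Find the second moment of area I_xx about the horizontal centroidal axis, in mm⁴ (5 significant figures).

I_xx ≈ 2.9244 × 10⁷ mm⁴

Split into non-overlapping primitives; take the origin at the lower-left of the bounding box.
Bottom plate: 170 × 26, A = 4 420 mm², y = 13 mm, Ī = 248993.3 mm⁴.
Web plate: 8 × 140, A = 1 120 mm², y = 96 mm, Ī = 1 829 333 mm⁴.
Top plate: 130 × 10, A = 1 300 mm², y = 171 mm, Ī = 10833.33 mm⁴.
Centroid: ȳ = ΣA·y / ΣA = 56.61988 mm.
Transfer each piece to the horizontal centroidal axis using Ī + A·d² with d = y − 56.61988:
  bottom plate: d = -43.61988 mm → contributes +8 658 902 mm⁴
  web plate: d = 39.38012 mm → contributes +3 566 222 mm⁴
  top plate: d = 114.3801 mm → contributes +17 018 488 mm⁴
Total I = 29 243 612 mm⁴.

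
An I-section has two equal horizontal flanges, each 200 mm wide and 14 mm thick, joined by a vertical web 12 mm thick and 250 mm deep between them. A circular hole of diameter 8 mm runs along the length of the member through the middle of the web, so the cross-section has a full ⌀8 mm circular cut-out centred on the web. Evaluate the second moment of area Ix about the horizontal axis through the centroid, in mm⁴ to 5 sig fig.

Treat the section as a set of non-overlapping primitives; coordinates are from the bounding-box lower-left.
Bottom flange: 200 × 14, A = 2 800 mm², y = 7 mm, Ī = 45733.33 mm⁴.
Web: 12 × 250, A = 3 000 mm², y = 139 mm, Ī = 15 625 000 mm⁴.
Top flange: 200 × 14, A = 2 800 mm², y = 271 mm, Ī = 45733.33 mm⁴.
Hole (subtracted): ⌀8, A = 50.26548 mm², y = 139 mm, Ī = 201.0619 mm⁴.
By symmetry the centroid is at mid-height, ȳ = 139 mm.
Transfer each piece to the horizontal axis through the centroid using Ī + A·d² with d = y − 139:
  bottom flange: d = -132 mm → contributes +48 832 933 mm⁴
  web: d = 0 mm → contributes +15 625 000 mm⁴
  top flange: d = 132 mm → contributes +48 832 933 mm⁴
  hole: d = 0 mm → contributes −201.0619 mm⁴
Total I = 113 290 666 mm⁴.

Ix ≈ 1.1329 × 10⁸ mm⁴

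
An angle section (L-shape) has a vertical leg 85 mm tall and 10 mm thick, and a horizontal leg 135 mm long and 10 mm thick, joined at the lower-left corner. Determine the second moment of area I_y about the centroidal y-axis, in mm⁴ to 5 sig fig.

I_y ≈ 3.9399 × 10⁶ mm⁴

Break the section into simple shapes (no overlaps), measuring from the bottom-left corner of the bounding box.
Vertical leg: 10 × 85, A = 850 mm², x = 5 mm, Ī = 7083.333 mm⁴.
Horizontal leg (remainder): 125 × 10, A = 1 250 mm², x = 72.5 mm, Ī = 1 627 604 mm⁴.
Centroid: x̄ = ΣA·x / ΣA = 45.17857 mm.
Transfer each piece to the centroidal y-axis using Ī + A·d² with d = x − 45.17857:
  vertical leg: d = -40.17857 mm → contributes +1 379 253 mm⁴
  horizontal leg (remainder): d = 27.32143 mm → contributes +2 560 680 mm⁴
Total I = 3 939 933 mm⁴.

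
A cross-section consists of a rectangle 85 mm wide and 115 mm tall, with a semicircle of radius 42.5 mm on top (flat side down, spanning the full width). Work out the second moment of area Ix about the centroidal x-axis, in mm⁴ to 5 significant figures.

Ix ≈ 2.3678 × 10⁷ mm⁴

Treat the section as a set of non-overlapping primitives; coordinates are from the bounding-box lower-left.
Rectangular body: 85 × 115, A = 9 775 mm², y = 57.5 mm, Ī = 10 772 865 mm⁴.
Semicircular cap: semicircle r = 42.5, A = 2837.251 mm², y = 133.0376 mm, Ī = 358086.4 mm⁴.
Centroid: ȳ = ΣA·y / ΣA = 74.49292 mm.
Transfer each piece to the centroidal x-axis using Ī + A·d² with d = y − 74.49292:
  rectangular body: d = -16.99292 mm → contributes +13 595 488 mm⁴
  semicircular cap: d = 58.54464 mm → contributes +10 082 691 mm⁴
Total I = 23 678 180 mm⁴.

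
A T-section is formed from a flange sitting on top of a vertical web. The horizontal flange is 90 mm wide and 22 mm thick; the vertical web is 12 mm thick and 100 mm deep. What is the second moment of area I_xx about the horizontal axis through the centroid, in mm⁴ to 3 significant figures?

Treat the section as a set of non-overlapping primitives; coordinates are from the bounding-box lower-left.
Flange: 90 × 22, A = 1 980 mm², y = 111 mm, Ī = 79 860 mm⁴.
Web: 12 × 100, A = 1 200 mm², y = 50 mm, Ī = 1 000 000 mm⁴.
Centroid: ȳ = ΣA·y / ΣA = 87.981 mm.
Transfer each piece to the horizontal axis through the centroid using Ī + A·d² with d = y − 87.981:
  flange: d = 23.019 mm → contributes +1 128 999 mm⁴
  web: d = -37.981 mm → contributes +2 731 080 mm⁴
Total I = 3 860 079 mm⁴.

I_xx ≈ 3.86 × 10⁶ mm⁴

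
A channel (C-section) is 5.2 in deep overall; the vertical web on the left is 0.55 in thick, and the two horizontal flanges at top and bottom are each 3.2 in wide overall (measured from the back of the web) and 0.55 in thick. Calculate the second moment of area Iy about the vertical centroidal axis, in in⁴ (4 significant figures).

Treat the section as a set of non-overlapping primitives; coordinates are from the bounding-box lower-left.
Web: 0.55 × 5.2, A = 2.86 in², x = 0.275 in, Ī = 0.0720958 in⁴.
Top flange (beyond web): 2.65 × 0.55, A = 1.4575 in², x = 1.875 in, Ī = 0.852941 in⁴.
Bottom flange (beyond web): 2.65 × 0.55, A = 1.4575 in², x = 1.875 in, Ī = 0.852941 in⁴.
Centroid: x̄ = ΣA·x / ΣA = 1.08262 in.
Transfer each piece to the vertical centroidal axis using Ī + A·d² with d = x − 1.08262:
  web: d = -0.807619 in → contributes +1.93753 in⁴
  top flange (beyond web): d = 0.792381 in → contributes +1.76806 in⁴
  bottom flange (beyond web): d = 0.792381 in → contributes +1.76806 in⁴
Total I = 5.47364 in⁴.

Iy ≈ 5.474 in⁴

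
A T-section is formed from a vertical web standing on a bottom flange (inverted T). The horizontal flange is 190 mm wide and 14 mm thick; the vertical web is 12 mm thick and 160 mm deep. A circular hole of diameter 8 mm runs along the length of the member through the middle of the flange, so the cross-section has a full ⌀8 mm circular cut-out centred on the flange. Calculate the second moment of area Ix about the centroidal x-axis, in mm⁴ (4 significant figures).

Ix ≈ 1.251 × 10⁷ mm⁴

Break the section into simple shapes (no overlaps), measuring from the bottom-left corner of the bounding box.
Flange: 190 × 14, A = 2 660 mm², y = 7 mm, Ī = 43446.7 mm⁴.
Web: 12 × 160, A = 1 920 mm², y = 94 mm, Ī = 4 096 000 mm⁴.
Hole (subtracted): ⌀8, A = 50.2655 mm², y = 7 mm, Ī = 201.062 mm⁴.
Centroid: ȳ = ΣA·y / ΣA = 43.8763 mm.
Transfer each piece to the centroidal x-axis using Ī + A·d² with d = y − 43.8763:
  flange: d = -36.8763 mm → contributes +3 660 685 mm⁴
  web: d = 50.1237 mm → contributes +8 919 773 mm⁴
  hole: d = -36.8763 mm → contributes −68555.3 mm⁴
Total I = 12 511 903 mm⁴.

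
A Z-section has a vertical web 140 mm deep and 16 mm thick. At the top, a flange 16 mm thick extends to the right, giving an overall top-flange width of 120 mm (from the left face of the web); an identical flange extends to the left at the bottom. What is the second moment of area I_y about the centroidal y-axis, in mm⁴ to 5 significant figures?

I_y ≈ 1.5028 × 10⁷ mm⁴

Break the section into simple shapes (no overlaps), measuring from the bottom-left corner of the bounding box.
Web: 16 × 140, A = 2 240 mm², x = 112 mm, Ī = 47786.67 mm⁴.
Top flange (beyond web): 104 × 16, A = 1 664 mm², x = 172 mm, Ī = 1 499 819 mm⁴.
Bottom flange (beyond web): 104 × 16, A = 1 664 mm², x = 52 mm, Ī = 1 499 819 mm⁴.
Centroid: x̄ = ΣA·x / ΣA = 112 mm.
Transfer each piece to the centroidal y-axis using Ī + A·d² with d = x − 112:
  web: d = 0 mm → contributes +47786.67 mm⁴
  top flange (beyond web): d = 60 mm → contributes +7 490 219 mm⁴
  bottom flange (beyond web): d = -60 mm → contributes +7 490 219 mm⁴
Total I = 15 028 224 mm⁴.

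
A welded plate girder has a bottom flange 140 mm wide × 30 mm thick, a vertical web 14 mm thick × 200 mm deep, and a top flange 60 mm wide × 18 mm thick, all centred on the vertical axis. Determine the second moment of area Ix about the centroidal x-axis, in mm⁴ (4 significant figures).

Ix ≈ 6.154 × 10⁷ mm⁴

Split into non-overlapping primitives; take the origin at the lower-left of the bounding box.
Bottom plate: 140 × 30, A = 4 200 mm², y = 15 mm, Ī = 315 000 mm⁴.
Web plate: 14 × 200, A = 2 800 mm², y = 130 mm, Ī = 9 333 333 mm⁴.
Top plate: 60 × 18, A = 1 080 mm², y = 239 mm, Ī = 29 160 mm⁴.
Centroid: ȳ = ΣA·y / ΣA = 84.7921 mm.
Transfer each piece to the centroidal x-axis using Ī + A·d² with d = y − 84.7921:
  bottom plate: d = -69.7921 mm → contributes +20 772 924 mm⁴
  web plate: d = 45.2079 mm → contributes +15 055 850 mm⁴
  top plate: d = 154.208 mm → contributes +25 711 649 mm⁴
Total I = 61 540 424 mm⁴.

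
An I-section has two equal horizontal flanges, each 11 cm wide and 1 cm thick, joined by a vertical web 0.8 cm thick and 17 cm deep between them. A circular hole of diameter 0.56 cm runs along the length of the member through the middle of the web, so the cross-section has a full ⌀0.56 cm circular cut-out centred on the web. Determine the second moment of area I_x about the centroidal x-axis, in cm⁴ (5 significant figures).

Decompose the section into non-overlapping parts with the origin at the bottom-left of its bounding rectangle.
Bottom flange: 11 × 1, A = 11 cm², y = 0.5 cm, Ī = 0.9166667 cm⁴.
Web: 0.8 × 17, A = 13.6 cm², y = 9.5 cm, Ī = 327.5333 cm⁴.
Top flange: 11 × 1, A = 11 cm², y = 18.5 cm, Ī = 0.9166667 cm⁴.
Hole (subtracted): ⌀0.56, A = 0.2463009 cm², y = 9.5 cm, Ī = 0.004827497 cm⁴.
By symmetry the centroid is at mid-height, ȳ = 9.5 cm.
Transfer each piece to the centroidal x-axis using Ī + A·d² with d = y − 9.5:
  bottom flange: d = -9 cm → contributes +891.9167 cm⁴
  web: d = 0 cm → contributes +327.5333 cm⁴
  top flange: d = 9 cm → contributes +891.9167 cm⁴
  hole: d = 0 cm → contributes −0.004827497 cm⁴
Total I = 2111.362 cm⁴.

I_x ≈ 2111.4 cm⁴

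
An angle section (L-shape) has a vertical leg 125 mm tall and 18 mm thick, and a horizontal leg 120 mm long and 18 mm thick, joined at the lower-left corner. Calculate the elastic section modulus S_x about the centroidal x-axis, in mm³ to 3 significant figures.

Break the section into simple shapes (no overlaps), measuring from the bottom-left corner of the bounding box.
Vertical leg: 18 × 125, A = 2 250 mm², y = 62.5 mm, Ī = 2 929 688 mm⁴.
Horizontal leg (remainder): 102 × 18, A = 1 836 mm², y = 9 mm, Ī = 49 572 mm⁴.
Centroid: ȳ = ΣA·y / ΣA = 38.46 mm.
Transfer each piece to the centroidal x-axis using Ī + A·d² with d = y − 38.46:
  vertical leg: d = 24.04 mm → contributes +4 229 973 mm⁴
  horizontal leg (remainder): d = -29.46 mm → contributes +1 643 059 mm⁴
Total I = 5 873 032 mm⁴.
Extreme fibre distance c = 86.54 mm; S = I/c = 67 865 mm³.

S_x ≈ 6.79 × 10⁴ mm³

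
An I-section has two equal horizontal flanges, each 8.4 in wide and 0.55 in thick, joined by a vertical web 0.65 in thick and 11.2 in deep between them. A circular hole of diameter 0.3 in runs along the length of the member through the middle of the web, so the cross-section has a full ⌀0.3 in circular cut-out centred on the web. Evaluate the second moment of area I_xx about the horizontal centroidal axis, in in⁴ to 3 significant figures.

Break the section into simple shapes (no overlaps), measuring from the bottom-left corner of the bounding box.
Bottom flange: 8.4 × 0.55, A = 4.62 in², y = 0.275 in, Ī = 0.11646 in⁴.
Web: 0.65 × 11.2, A = 7.28 in², y = 6.15 in, Ī = 76.1 in⁴.
Top flange: 8.4 × 0.55, A = 4.62 in², y = 12.025 in, Ī = 0.11646 in⁴.
Hole (subtracted): ⌀0.3, A = 0.070686 in², y = 6.15 in, Ī = 0.00039761 in⁴.
By symmetry the centroid is at mid-height, ȳ = 6.15 in.
Transfer each piece to the horizontal centroidal axis using Ī + A·d² with d = y − 6.15:
  bottom flange: d = -5.875 in → contributes +159.58 in⁴
  web: d = 0 in → contributes +76.1 in⁴
  top flange: d = 5.875 in → contributes +159.58 in⁴
  hole: d = 0 in → contributes −0.00039761 in⁴
Total I = 395.26 in⁴.

I_xx ≈ 395 in⁴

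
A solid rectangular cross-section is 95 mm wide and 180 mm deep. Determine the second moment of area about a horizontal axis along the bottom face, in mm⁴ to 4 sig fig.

The section: 95 × 180, A = 17 100 mm², y = 90 mm, Ī = 46 170 000 mm⁴.
Transfer it to the bottom edge using Ī + A·d² with d = y − 0:
  the section: d = 90 mm → contributes +184 680 000 mm⁴
Total I = 184 680 000 mm⁴.

I_base ≈ 1.847 × 10⁸ mm⁴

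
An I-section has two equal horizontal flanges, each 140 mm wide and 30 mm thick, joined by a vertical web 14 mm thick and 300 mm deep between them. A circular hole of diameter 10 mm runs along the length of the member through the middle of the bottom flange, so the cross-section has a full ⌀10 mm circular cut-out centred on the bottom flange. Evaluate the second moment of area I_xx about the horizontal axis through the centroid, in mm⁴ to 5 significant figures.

Break the section into simple shapes (no overlaps), measuring from the bottom-left corner of the bounding box.
Bottom flange: 140 × 30, A = 4 200 mm², y = 15 mm, Ī = 315 000 mm⁴.
Web: 14 × 300, A = 4 200 mm², y = 180 mm, Ī = 31 500 000 mm⁴.
Top flange: 140 × 30, A = 4 200 mm², y = 345 mm, Ī = 315 000 mm⁴.
Hole (subtracted): ⌀10, A = 78.53982 mm², y = 15 mm, Ī = 490.8739 mm⁴.
Centroid: ȳ = ΣA·y / ΣA = 181.0349 mm.
Transfer each piece to the horizontal axis through the centroid using Ī + A·d² with d = y − 181.0349:
  bottom flange: d = -166.0349 mm → contributes +116 098 938 mm⁴
  web: d = -1.034949 mm → contributes +31 504 499 mm⁴
  top flange: d = 163.9651 mm → contributes +113 230 060 mm⁴
  hole: d = -166.0349 mm → contributes −2 165 645 mm⁴
Total I = 258 667 851 mm⁴.

I_xx ≈ 2.5867 × 10⁸ mm⁴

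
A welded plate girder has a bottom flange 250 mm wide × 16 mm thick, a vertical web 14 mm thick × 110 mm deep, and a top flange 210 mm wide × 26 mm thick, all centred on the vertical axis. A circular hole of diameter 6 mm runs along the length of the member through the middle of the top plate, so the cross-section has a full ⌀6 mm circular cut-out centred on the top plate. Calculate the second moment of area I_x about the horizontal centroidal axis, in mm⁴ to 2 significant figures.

I_x ≈ 4.2 × 10⁷ mm⁴

Break the section into simple shapes (no overlaps), measuring from the bottom-left corner of the bounding box.
Bottom plate: 250 × 16, A = 4 000 mm², y = 8 mm, Ī = 85 333 mm⁴.
Web plate: 14 × 110, A = 1 540 mm², y = 71 mm, Ī = 1 552 833 mm⁴.
Top plate: 210 × 26, A = 5 460 mm², y = 139 mm, Ī = 307 580 mm⁴.
Hole (subtracted): ⌀6, A = 28.27 mm², y = 139 mm, Ī = 63.62 mm⁴.
Centroid: ȳ = ΣA·y / ΣA = 81.7 mm.
Transfer each piece to the horizontal centroidal axis using Ī + A·d² with d = y − 81.7:
  bottom plate: d = -73.7 mm → contributes +21 809 937 mm⁴
  web plate: d = -10.7 mm → contributes +1 729 027 mm⁴
  top plate: d = 57.3 mm → contributes +18 236 631 mm⁴
  hole: d = 57.3 mm → contributes −92 908 mm⁴
Total I = 41 682 688 mm⁴.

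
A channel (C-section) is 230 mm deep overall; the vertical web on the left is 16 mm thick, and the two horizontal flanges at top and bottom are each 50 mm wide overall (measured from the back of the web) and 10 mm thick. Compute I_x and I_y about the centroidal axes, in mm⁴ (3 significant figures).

I_x ≈ 2.45 × 10⁷ mm⁴, I_y ≈ 5.03 × 10⁵ mm⁴

Break the section into simple shapes (no overlaps), measuring from the bottom-left corner of the bounding box.
Web: 16 × 230, A = 3 680 mm², y = 115 mm, Ī = 16 222 667 mm⁴.
Top flange (beyond web): 34 × 10, A = 340 mm², y = 225 mm, Ī = 2833.3 mm⁴.
Bottom flange (beyond web): 34 × 10, A = 340 mm², y = 5 mm, Ī = 2833.3 mm⁴.
By symmetry the centroid is at mid-height, ȳ = 115 mm.
Transfer each piece to the centroidal x-axis using Ī + A·d² with d = y − 115:
  web: d = 0 mm → contributes +16 222 667 mm⁴
  top flange (beyond web): d = 110 mm → contributes +4 116 833 mm⁴
  bottom flange (beyond web): d = -110 mm → contributes +4 116 833 mm⁴
Total I = 24 456 333 mm⁴.
For the y-axis: x̄ = 11.899 mm.
Repeating about the centroidal y-axis gives I_y = 502 729 mm⁴.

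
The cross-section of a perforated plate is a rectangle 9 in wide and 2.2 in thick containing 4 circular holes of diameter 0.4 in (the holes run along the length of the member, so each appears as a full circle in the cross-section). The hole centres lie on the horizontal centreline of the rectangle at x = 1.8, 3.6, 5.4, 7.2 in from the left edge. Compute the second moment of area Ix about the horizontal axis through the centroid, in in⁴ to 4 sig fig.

Ix ≈ 7.981 in⁴

Decompose the section into non-overlapping parts with the origin at the bottom-left of its bounding rectangle.
Plate: 9 × 2.2, A = 19.8 in², y = 1.1 in, Ī = 7.986 in⁴.
Hole 1 (subtracted): ⌀0.4, A = 0.125664 in², y = 1.1 in, Ī = 0.00125664 in⁴.
Hole 2 (subtracted): ⌀0.4, A = 0.125664 in², y = 1.1 in, Ī = 0.00125664 in⁴.
Hole 3 (subtracted): ⌀0.4, A = 0.125664 in², y = 1.1 in, Ī = 0.00125664 in⁴.
Hole 4 (subtracted): ⌀0.4, A = 0.125664 in², y = 1.1 in, Ī = 0.00125664 in⁴.
By symmetry the centroid is at mid-height, ȳ = 1.1 in.
All pieces are centred on the horizontal axis through the centroid, so I = ΣĪ (holes subtracted) = 7.98097 in⁴.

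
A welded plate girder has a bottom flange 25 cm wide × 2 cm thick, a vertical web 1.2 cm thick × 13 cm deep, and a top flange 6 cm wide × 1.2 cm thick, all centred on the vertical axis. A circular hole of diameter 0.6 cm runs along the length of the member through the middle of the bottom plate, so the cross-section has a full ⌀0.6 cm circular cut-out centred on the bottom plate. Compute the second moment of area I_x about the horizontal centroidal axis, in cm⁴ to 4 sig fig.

I_x ≈ 1969 cm⁴

Treat the section as a set of non-overlapping primitives; coordinates are from the bounding-box lower-left.
Bottom plate: 25 × 2, A = 50 cm², y = 1 cm, Ī = 16.6667 cm⁴.
Web plate: 1.2 × 13, A = 15.6 cm², y = 8.5 cm, Ī = 219.7 cm⁴.
Top plate: 6 × 1.2, A = 7.2 cm², y = 15.6 cm, Ī = 0.864 cm⁴.
Hole (subtracted): ⌀0.6, A = 0.282743 cm², y = 1 cm, Ī = 0.00636173 cm⁴.
Centroid: ȳ = ΣA·y / ΣA = 4.063 cm.
Transfer each piece to the horizontal centroidal axis using Ī + A·d² with d = y − 4.063:
  bottom plate: d = -3.063 cm → contributes +485.764 cm⁴
  web plate: d = 4.437 cm → contributes +526.817 cm⁴
  top plate: d = 11.537 cm → contributes +959.202 cm⁴
  hole: d = -3.063 cm → contributes −2.65904 cm⁴
Total I = 1969.12 cm⁴.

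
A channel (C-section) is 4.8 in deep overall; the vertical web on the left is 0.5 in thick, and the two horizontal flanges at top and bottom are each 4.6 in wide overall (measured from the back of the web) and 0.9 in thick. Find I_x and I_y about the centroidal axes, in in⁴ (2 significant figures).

I_x ≈ 33 in⁴, I_y ≈ 20 in⁴

Treat the section as a set of non-overlapping primitives; coordinates are from the bounding-box lower-left.
Web: 0.5 × 4.8, A = 2.4 in², y = 2.4 in, Ī = 4.608 in⁴.
Top flange (beyond web): 4.1 × 0.9, A = 3.69 in², y = 4.35 in, Ī = 0.2491 in⁴.
Bottom flange (beyond web): 4.1 × 0.9, A = 3.69 in², y = 0.45 in, Ī = 0.2491 in⁴.
By symmetry the centroid is at mid-height, ȳ = 2.4 in.
Transfer each piece to the centroidal x-axis using Ī + A·d² with d = y − 2.4:
  web: d = 0 in → contributes +4.608 in⁴
  top flange (beyond web): d = 1.95 in → contributes +14.28 in⁴
  bottom flange (beyond web): d = -1.95 in → contributes +14.28 in⁴
Total I = 33.17 in⁴.
For the y-axis: x̄ = 1.986 in.
Repeating about the centroidal y-axis gives I_y = 19.97 in⁴.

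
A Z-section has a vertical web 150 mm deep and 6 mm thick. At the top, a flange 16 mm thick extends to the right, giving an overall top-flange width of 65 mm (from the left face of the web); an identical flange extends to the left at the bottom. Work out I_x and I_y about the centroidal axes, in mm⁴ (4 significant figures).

I_x ≈ 1.020 × 10⁷ mm⁴, I_y ≈ 2.545 × 10⁶ mm⁴

Split into non-overlapping primitives; take the origin at the lower-left of the bounding box.
Web: 6 × 150, A = 900 mm², y = 75 mm, Ī = 1 687 500 mm⁴.
Top flange (beyond web): 59 × 16, A = 944 mm², y = 142 mm, Ī = 20138.7 mm⁴.
Bottom flange (beyond web): 59 × 16, A = 944 mm², y = 8 mm, Ī = 20138.7 mm⁴.
Centroid: ȳ = ΣA·y / ΣA = 75 mm.
Transfer each piece to the centroidal x-axis using Ī + A·d² with d = y − 75:
  web: d = 0 mm → contributes +1 687 500 mm⁴
  top flange (beyond web): d = 67 mm → contributes +4 257 755 mm⁴
  bottom flange (beyond web): d = -67 mm → contributes +4 257 755 mm⁴
Total I = 10 203 009 mm⁴.
For the y-axis: x̄ = 62 mm.
Repeating about the centroidal y-axis gives I_y = 2 544 577 mm⁴.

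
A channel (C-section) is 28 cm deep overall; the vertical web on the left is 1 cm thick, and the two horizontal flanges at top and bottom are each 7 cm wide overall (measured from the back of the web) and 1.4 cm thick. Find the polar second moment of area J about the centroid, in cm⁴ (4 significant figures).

J ≈ 4985 cm⁴

Break the section into simple shapes (no overlaps), measuring from the bottom-left corner of the bounding box.
Web: 1 × 28, A = 28 cm², y = 14 cm, Ī = 1829.33 cm⁴.
Top flange (beyond web): 6 × 1.4, A = 8.4 cm², y = 27.3 cm, Ī = 1.372 cm⁴.
Bottom flange (beyond web): 6 × 1.4, A = 8.4 cm², y = 0.7 cm, Ī = 1.372 cm⁴.
By symmetry the centroid is at mid-height, ȳ = 14 cm.
Transfer each piece to the centroidal x-axis using Ī + A·d² with d = y − 14:
  web: d = 0 cm → contributes +1829.33 cm⁴
  top flange (beyond web): d = 13.3 cm → contributes +1487.25 cm⁴
  bottom flange (beyond web): d = -13.3 cm → contributes +1487.25 cm⁴
Total I = 4803.83 cm⁴.
For the y-axis: x̄ = 1.8125 cm.
Repeating about the centroidal y-axis gives I_y = 181.358 cm⁴.
Polar second moment: J = I_x + I_y = 4985.19 cm⁴.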